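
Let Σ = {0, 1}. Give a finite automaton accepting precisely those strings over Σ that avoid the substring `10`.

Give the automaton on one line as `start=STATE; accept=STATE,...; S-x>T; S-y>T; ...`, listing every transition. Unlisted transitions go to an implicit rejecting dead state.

start=s0; accept=s0,s1; s0-0>s0; s0-1>s1; s1-0>s2; s1-1>s1; s2-0>s2; s2-1>s2

Track partial matches of the forbidden pattern `10`. State s2 is a dead state reached once `10` has occurred; every other state accepts. s0 means no part of `10` is currently matched.
A 3-state machine:
        0   1  
>* s0   s0  s1 
 * s1   s2  s1 
   s2   s2  s2 
(> = start, * = accepting)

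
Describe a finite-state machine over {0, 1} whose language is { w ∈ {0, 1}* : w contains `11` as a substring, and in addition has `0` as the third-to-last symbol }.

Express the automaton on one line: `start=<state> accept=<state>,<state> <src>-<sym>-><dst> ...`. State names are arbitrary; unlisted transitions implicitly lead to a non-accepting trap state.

start=q0 accept=q10,q17,q18,q19 q0-0->q1 q0-1->q2 q1-0->q3 q1-1->q4 q2-0->q5 q2-1->q6 q3-0->q7 q3-1->q8 q4-0->q9 q4-1->q10 q5-0->q11 q5-1->q12 q6-0->q13 q6-1->q14 q7-0->q7 q7-1->q8 q8-0->q9 q8-1->q10 q9-0->q11 q9-1->q12 q10-0->q13 q10-1->q14 q11-0->q7 q11-1->q8 q12-0->q9 q12-1->q10 q13-0->q15 q13-1->q16 q14-0->q13 q14-1->q14 q15-0->q17 q15-1->q18 q16-0->q19 q16-1->q10 q17-0->q17 q17-1->q18 q18-0->q19 q18-1->q10 q19-0->q15 q19-1->q16

Run two small machines in parallel and take their product. The first has 3 states tracking whether and how much of `11` has been seen; the second has 15 states tracking the last 3 symbols read. A product state is a pair (one from each), accepting exactly when both do.
          0    1  
>  q0     q1   q2 
   q1     q3   q4 
   q2     q5   q6 
   q3     q7   q8 
   q4     q9  q10 
   q5    q11  q12 
   q6    q13  q14 
   q7     q7   q8 
   q8     q9  q10 
   q9    q11  q12 
 * q10   q13  q14 
   q11    q7   q8 
   q12    q9  q10 
   q13   q15  q16 
   q14   q13  q14 
   q15   q17  q18 
   q16   q19  q10 
 * q17   q17  q18 
 * q18   q19  q10 
 * q19   q15  q16 
(> = start, * = accepting)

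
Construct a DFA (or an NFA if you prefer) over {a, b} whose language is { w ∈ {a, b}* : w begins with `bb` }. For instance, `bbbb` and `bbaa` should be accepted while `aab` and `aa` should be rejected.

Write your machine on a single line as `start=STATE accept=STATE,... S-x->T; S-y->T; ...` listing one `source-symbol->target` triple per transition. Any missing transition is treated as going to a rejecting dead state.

start=q0; accept=q2; q0-a->q3; q0-b->q1; q1-a->q3; q1-b->q2; q2-a->q2; q2-b->q2; q3-a->q3; q3-b->q3

Check the first 2 symbols one by one: q0 through q1 record how many have matched `bb` so far; any wrong symbol goes to the dead state q3. After all 2 match we enter the accepting sink q2.
4 states suffice.
        a   b  
>  q0   q3  q1 
   q1   q3  q2 
 * q2   q2  q2 
   q3   q3  q3 
(> = start, * = accepting)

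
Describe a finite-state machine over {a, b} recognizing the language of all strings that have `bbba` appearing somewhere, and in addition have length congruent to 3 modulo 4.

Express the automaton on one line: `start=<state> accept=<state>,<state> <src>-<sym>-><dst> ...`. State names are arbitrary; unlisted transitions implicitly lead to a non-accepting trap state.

Handle the two conditions separately and then intersect. One (5 states) tracks whether and how much of `bbba` has been seen; the other (4 states) tracks the input length modulo 4. Each combined state is a pair, one component from each; accept when both components accept.
          a    b  
>  q0     q1   q2 
   q1     q3   q4 
   q2     q3   q5 
   q3     q6   q7 
   q4     q6   q8 
   q5     q6   q9 
   q6     q0  q10 
   q7     q0  q11 
   q8     q0  q12 
   q9    q13  q12 
   q10    q1  q14 
   q11    q1  q15 
   q12   q16  q15 
   q13   q16  q16 
   q14    q3  q17 
   q15   q18  q17 
   q16   q18  q18 
   q17   q19   q9 
   q18   q19  q19 
 * q19   q13  q13 
(> = start, * = accepting)

start=q0 accept=q19 q0-a->q1 q0-b->q2 q1-a->q3 q1-b->q4 q2-a->q3 q2-b->q5 q3-a->q6 q3-b->q7 q4-a->q6 q4-b->q8 q5-a->q6 q5-b->q9 q6-a->q0 q6-b->q10 q7-a->q0 q7-b->q11 q8-a->q0 q8-b->q12 q9-a->q13 q9-b->q12 q10-a->q1 q10-b->q14 q11-a->q1 q11-b->q15 q12-a->q16 q12-b->q15 q13-a->q16 q13-b->q16 q14-a->q3 q14-b->q17 q15-a->q18 q15-b->q17 q16-a->q18 q16-b->q18 q17-a->q19 q17-b->q9 q18-a->q19 q18-b->q19 q19-a->q13 q19-b->q13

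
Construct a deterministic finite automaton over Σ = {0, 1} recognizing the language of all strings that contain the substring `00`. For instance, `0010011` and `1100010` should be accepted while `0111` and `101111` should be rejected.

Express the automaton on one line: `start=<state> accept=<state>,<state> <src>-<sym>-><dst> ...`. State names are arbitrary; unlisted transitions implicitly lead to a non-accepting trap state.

start=q0 accept=q2 q0-0->q1 q0-1->q0 q1-0->q2 q1-1->q0 q2-0->q2 q2-1->q2

Track how much of `00` has been matched so far: state q0 is no progress, q2 is the absorbing accept state reached once `00` has occurred. Intermediate states record partial matches; on a mismatch, fall back to the longest reusable overlap.
3 states suffice.
        0   1  
>  q0   q1  q0 
   q1   q2  q0 
 * q2   q2  q2 
(> = start, * = accepting)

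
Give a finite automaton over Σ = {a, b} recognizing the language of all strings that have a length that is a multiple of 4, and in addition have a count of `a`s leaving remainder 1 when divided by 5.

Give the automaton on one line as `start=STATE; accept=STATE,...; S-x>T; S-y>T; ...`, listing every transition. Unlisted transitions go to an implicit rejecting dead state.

Handle the two conditions separately and then intersect. The first has 4 states tracking the input length modulo 4; the second has 5 states tracking the count of `a`s modulo 5. A product state is a pair (one from each), accepting exactly when both do.
A 20-state machine:
          a    b  
>  q0     q1   q2 
   q1     q3   q4 
   q2     q4   q5 
   q3     q6   q7 
   q4     q7   q8 
   q5     q8   q9 
   q6    q10  q11 
   q7    q11  q12 
   q8    q12  q13 
   q9    q13   q0 
   q10    q2  q14 
   q11   q14  q15 
   q12   q15  q16 
 * q13   q16   q1 
   q14    q5  q17 
   q15   q17  q18 
   q16   q18   q3 
   q17    q9  q19 
   q18   q19   q6 
   q19    q0  q10 
(> = start, * = accepting)

start=q0; accept=q13; q0-a>q1; q0-b>q2; q1-a>q3; q1-b>q4; q2-a>q4; q2-b>q5; q3-a>q6; q3-b>q7; q4-a>q7; q4-b>q8; q5-a>q8; q5-b>q9; q6-a>q10; q6-b>q11; q7-a>q11; q7-b>q12; q8-a>q12; q8-b>q13; q9-a>q13; q9-b>q0; q10-a>q2; q10-b>q14; q11-a>q14; q11-b>q15; q12-a>q15; q12-b>q16; q13-a>q16; q13-b>q1; q14-a>q5; q14-b>q17; q15-a>q17; q15-b>q18; q16-a>q18; q16-b>q3; q17-a>q9; q17-b>q19; q18-a>q19; q18-b>q6; q19-a>q0; q19-b>q10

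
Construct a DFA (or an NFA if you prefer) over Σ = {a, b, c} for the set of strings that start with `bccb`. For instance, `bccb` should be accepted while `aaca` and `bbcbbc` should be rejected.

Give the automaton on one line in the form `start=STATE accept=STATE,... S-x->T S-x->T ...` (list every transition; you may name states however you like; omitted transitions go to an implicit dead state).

start=S0 accept=S4 S0-a->S5 S0-b->S1 S0-c->S5 S1-a->S5 S1-b->S5 S1-c->S2 S2-a->S5 S2-b->S5 S2-c->S3 S3-a->S5 S3-b->S4 S3-c->S5 S4-a->S4 S4-b->S4 S4-c->S4 S5-a->S5 S5-b->S5 S5-c->S5

Check the first 4 symbols one by one: S0 through S3 record how many have matched `bccb` so far; any wrong symbol goes to the dead state S5. After all 4 match we enter the accepting sink S4.
        a   b   c  
>  S0   S5  S1  S5 
   S1   S5  S5  S2 
   S2   S5  S5  S3 
   S3   S5  S4  S5 
 * S4   S4  S4  S4 
   S5   S5  S5  S5 
(> = start, * = accepting)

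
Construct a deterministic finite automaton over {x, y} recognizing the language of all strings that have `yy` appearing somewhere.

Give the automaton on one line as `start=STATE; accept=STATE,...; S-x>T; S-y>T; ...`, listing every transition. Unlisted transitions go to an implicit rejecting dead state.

start=S0; accept=S2; S0-x>S0; S0-y>S1; S1-x>S0; S1-y>S2; S2-x>S2; S2-y>S2

States S0..S1 record the length of the longest prefix of `yy` that matches the current input suffix. Reaching S2 means `yy` has been seen, and we stay there forever. Accept from S2.
        x   y  
>  S0   S0  S1 
   S1   S0  S2 
 * S2   S2  S2 
(> = start, * = accepting)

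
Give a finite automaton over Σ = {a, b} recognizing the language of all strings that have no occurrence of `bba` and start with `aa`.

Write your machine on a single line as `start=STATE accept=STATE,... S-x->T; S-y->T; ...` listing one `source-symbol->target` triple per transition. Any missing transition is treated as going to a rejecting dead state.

Run two small machines in parallel and take their product. The first has 4 states tracking partial matches of the forbidden pattern `bba`; the second has 4 states tracking whether the input so far still matches the prefix `aa`. A product state is a pair (one from each), accepting exactly when both do. Equivalent product states are then merged.
        a   b  
>  S0   S1  S2 
   S1   S3  S2 
   S2   S2  S2 
 * S3   S3  S4 
 * S4   S3  S5 
 * S5   S2  S5 
(> = start, * = accepting)

start=S0; accept=S3,S4,S5; S0-a->S1; S0-b->S2; S1-a->S3; S1-b->S2; S2-a->S2; S2-b->S2; S3-a->S3; S3-b->S4; S4-a->S3; S4-b->S5; S5-a->S2; S5-b->S5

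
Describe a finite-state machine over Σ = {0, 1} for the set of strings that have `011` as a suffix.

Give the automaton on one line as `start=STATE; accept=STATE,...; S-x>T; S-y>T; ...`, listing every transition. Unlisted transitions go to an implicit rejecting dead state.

start=s0; accept=s3; s0-0>s1; s0-1>s0; s1-0>s1; s1-1>s2; s2-0>s1; s2-1>s3; s3-0>s1; s3-1>s0

Remember how much of `011` the current input suffix matches. State s0 means no match yet; s1 means the last symbol is `0`; s2 means the last 2 symbols are `01`; s3 means the last 3 symbols are `011`. Only s3 accepts. On a mismatch, fall back to the longest proper suffix that is still a prefix of `011`.
A 4-state machine:
        0   1  
>  s0   s1  s0 
   s1   s1  s2 
   s2   s1  s3 
 * s3   s1  s0 
(> = start, * = accepting)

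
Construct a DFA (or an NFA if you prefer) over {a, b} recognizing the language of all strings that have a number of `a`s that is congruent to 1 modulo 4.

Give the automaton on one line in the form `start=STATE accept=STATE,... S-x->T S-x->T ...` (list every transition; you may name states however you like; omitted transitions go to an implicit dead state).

The only thing that matters is how many `a`s have appeared, reduced mod 4. Use one state per residue: q0 for 0, …, q3 for 3. Reading `a` moves to the next residue; anything else stays put. q1 is accepting.
With 4 states:
        a   b  
>  q0   q1  q0 
 * q1   q2  q1 
   q2   q3  q2 
   q3   q0  q3 
(> = start, * = accepting)

start=q0 accept=q1 q0-a->q1 q0-b->q0 q1-a->q2 q1-b->q1 q2-a->q3 q2-b->q2 q3-a->q0 q3-b->q3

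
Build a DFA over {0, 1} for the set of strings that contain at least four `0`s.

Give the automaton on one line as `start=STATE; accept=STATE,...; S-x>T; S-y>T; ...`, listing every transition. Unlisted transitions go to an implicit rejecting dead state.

Count `0`s, saturating at 5: states S0 through S4 mean 0 through 4 `0`s seen; S5 means more than 4. Each `0` increments (capped at S5); other symbols loop. Accept from {S4, S5}.
        0   1  
>  S0   S1  S0 
   S1   S2  S1 
   S2   S3  S2 
   S3   S4  S3 
 * S4   S5  S4 
 * S5   S5  S5 
(> = start, * = accepting)

start=S0; accept=S4,S5; S0-0>S1; S0-1>S0; S1-0>S2; S1-1>S1; S2-0>S3; S2-1>S2; S3-0>S4; S3-1>S3; S4-0>S5; S4-1>S4; S5-0>S5; S5-1>S5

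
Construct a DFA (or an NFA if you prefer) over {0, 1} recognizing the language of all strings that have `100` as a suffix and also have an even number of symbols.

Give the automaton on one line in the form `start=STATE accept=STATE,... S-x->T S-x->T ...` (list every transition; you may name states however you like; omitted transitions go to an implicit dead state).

Handle the two conditions separately and then intersect. One (4 states) tracks how much of the suffix `100` has currently been matched; the other (2 states) tracks the input length modulo 2. Each combined state is a pair, one component from each; accept when both components accept. Equivalent product states are then merged.
5 states suffice.
        0   1  
>  q0   q1  q1 
   q1   q0  q2 
   q2   q3  q1 
   q3   q4  q2 
 * q4   q1  q1 
(> = start, * = accepting)

start=q0 accept=q4 q0-0->q1 q0-1->q1 q1-0->q0 q1-1->q2 q2-0->q3 q2-1->q1 q3-0->q4 q3-1->q2 q4-0->q1 q4-1->q1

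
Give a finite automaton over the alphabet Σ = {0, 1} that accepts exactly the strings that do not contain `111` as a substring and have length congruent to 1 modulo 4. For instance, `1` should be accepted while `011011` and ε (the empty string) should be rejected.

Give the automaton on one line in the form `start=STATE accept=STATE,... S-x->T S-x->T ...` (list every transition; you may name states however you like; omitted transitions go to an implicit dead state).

start=A accept=B,C,M A-0->B A-1->C B-0->D B-1->E C-0->D C-1->F D-0->G D-1->H E-0->G E-1->I F-0->G F-1->J G-0->A G-1->K H-0->A H-1->L I-0->A I-1->J J-0->J J-1->J K-0->B K-1->M L-0->B L-1->J M-0->D M-1->J

Run two small machines in parallel and take their product. The first has 4 states tracking partial matches of the forbidden pattern `111`; the second has 4 states tracking the input length modulo 4. A product state is a pair (one from each), accepting exactly when both do. Equivalent product states are then merged.
With 13 states:
       0  1 
>  A   B  C 
 * B   D  E 
 * C   D  F 
   D   G  H 
   E   G  I 
   F   G  J 
   G   A  K 
   H   A  L 
   I   A  J 
   J   J  J 
   K   B  M 
   L   B  J 
 * M   D  J 
(> = start, * = accepting)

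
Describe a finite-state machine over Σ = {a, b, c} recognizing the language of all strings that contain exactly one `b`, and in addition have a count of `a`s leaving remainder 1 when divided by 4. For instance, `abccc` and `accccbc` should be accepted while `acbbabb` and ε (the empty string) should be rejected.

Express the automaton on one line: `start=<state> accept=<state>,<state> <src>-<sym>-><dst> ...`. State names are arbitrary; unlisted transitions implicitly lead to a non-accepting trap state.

start=S0 accept=S4 S0-a->S1 S0-b->S2 S0-c->S0 S1-a->S3 S1-b->S4 S1-c->S1 S2-a->S4 S2-b->S5 S2-c->S2 S3-a->S6 S3-b->S7 S3-c->S3 S4-a->S7 S4-b->S5 S4-c->S4 S5-a->S5 S5-b->S5 S5-c->S5 S6-a->S0 S6-b->S8 S6-c->S6 S7-a->S8 S7-b->S5 S7-c->S7 S8-a->S2 S8-b->S5 S8-c->S8

Run two small machines in parallel and take their product. The first has 3 states tracking the count of `b`s, saturating at 2; the second has 4 states tracking the count of `a`s modulo 4. A product state is a pair (one from each), accepting exactly when both do. Minimizing collapses redundant product states.
A 9-state machine:
        a   b   c  
>  S0   S1  S2  S0 
   S1   S3  S4  S1 
   S2   S4  S5  S2 
   S3   S6  S7  S3 
 * S4   S7  S5  S4 
   S5   S5  S5  S5 
   S6   S0  S8  S6 
   S7   S8  S5  S7 
   S8   S2  S5  S8 
(> = start, * = accepting)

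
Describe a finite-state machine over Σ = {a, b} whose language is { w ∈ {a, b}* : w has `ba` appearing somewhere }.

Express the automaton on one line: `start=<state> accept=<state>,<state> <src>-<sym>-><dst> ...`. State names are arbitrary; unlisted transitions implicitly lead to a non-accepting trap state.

States S0..S1 record the length of the longest prefix of `ba` that matches the current input suffix. Reaching S2 means `ba` has been seen, and we stay there forever. Accept from S2.
With 3 states:
        a   b  
>  S0   S0  S1 
   S1   S2  S1 
 * S2   S2  S2 
(> = start, * = accepting)

start=S0 accept=S2 S0-a->S0 S0-b->S1 S1-a->S2 S1-b->S1 S2-a->S2 S2-b->S2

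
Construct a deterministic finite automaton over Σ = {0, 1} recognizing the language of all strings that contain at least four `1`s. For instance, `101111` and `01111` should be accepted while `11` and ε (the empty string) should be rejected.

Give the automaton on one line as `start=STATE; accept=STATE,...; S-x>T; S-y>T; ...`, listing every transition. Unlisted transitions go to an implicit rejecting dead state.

Count `1`s, saturating at 5: states q0 through q4 mean 0 through 4 `1`s seen; q5 means more than 4. Each `1` increments (capped at q5); other symbols loop. Accept from {q4, q5}.
6 states suffice.
        0   1  
>  q0   q0  q1 
   q1   q1  q2 
   q2   q2  q3 
   q3   q3  q4 
 * q4   q4  q5 
 * q5   q5  q5 
(> = start, * = accepting)

start=q0; accept=q4,q5; q0-0>q0; q0-1>q1; q1-0>q1; q1-1>q2; q2-0>q2; q2-1>q3; q3-0>q3; q3-1>q4; q4-0>q4; q4-1>q5; q5-0>q5; q5-1>q5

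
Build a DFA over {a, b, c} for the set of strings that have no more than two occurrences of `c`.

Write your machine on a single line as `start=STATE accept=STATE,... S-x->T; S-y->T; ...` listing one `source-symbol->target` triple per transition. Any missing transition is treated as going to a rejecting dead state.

start=q0; accept=q0,q1,q2; q0-a->q0; q0-b->q0; q0-c->q1; q1-a->q1; q1-b->q1; q1-c->q2; q2-a->q2; q2-b->q2; q2-c->q3; q3-a->q3; q3-b->q3; q3-c->q3

Only the number of `c`s matters, and only up to 3. Make a chain q0 → q1 → q2 → q3 advanced by each `c` (with q3 absorbing); every other symbol self-loops. The accepting set is {q0, q1, q2}.
A 4-state machine:
        a   b   c  
>* q0   q0  q0  q1 
 * q1   q1  q1  q2 
 * q2   q2  q2  q3 
   q3   q3  q3  q3 
(> = start, * = accepting)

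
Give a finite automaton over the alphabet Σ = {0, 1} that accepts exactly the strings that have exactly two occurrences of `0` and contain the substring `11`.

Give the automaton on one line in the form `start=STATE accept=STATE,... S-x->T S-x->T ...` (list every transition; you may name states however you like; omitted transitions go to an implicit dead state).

Handle the two conditions separately and then intersect. The first has 4 states tracking the count of `0`s, saturating at 3; the second has 3 states tracking whether and how much of `11` has been seen. A product state is a pair (one from each), accepting exactly when both do. Minimizing collapses redundant product states.
        0   1  
>  s0   s1  s2 
   s1   s3  s4 
   s2   s1  s5 
   s3   s6  s7 
   s4   s3  s8 
   s5   s8  s5 
   s6   s6  s6 
   s7   s6  s9 
   s8   s9  s8 
 * s9   s6  s9 
(> = start, * = accepting)

start=s0 accept=s9 s0-0->s1 s0-1->s2 s1-0->s3 s1-1->s4 s2-0->s1 s2-1->s5 s3-0->s6 s3-1->s7 s4-0->s3 s4-1->s8 s5-0->s8 s5-1->s5 s6-0->s6 s6-1->s6 s7-0->s6 s7-1->s9 s8-0->s9 s8-1->s8 s9-0->s6 s9-1->s9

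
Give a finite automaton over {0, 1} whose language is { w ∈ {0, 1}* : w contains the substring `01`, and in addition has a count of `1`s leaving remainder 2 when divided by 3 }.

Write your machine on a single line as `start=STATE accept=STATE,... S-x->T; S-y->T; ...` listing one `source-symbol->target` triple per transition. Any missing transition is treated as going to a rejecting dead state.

start=s0; accept=s6; s0-0->s1; s0-1->s2; s1-0->s1; s1-1->s3; s2-0->s4; s2-1->s5; s3-0->s3; s3-1->s6; s4-0->s4; s4-1->s6; s5-0->s7; s5-1->s0; s6-0->s6; s6-1->s8; s7-0->s7; s7-1->s8; s8-0->s8; s8-1->s3

Handle the two conditions separately and then intersect. One (3 states) tracks whether and how much of `01` has been seen; the other (3 states) tracks the count of `1`s modulo 3. Each combined state is a pair, one component from each; accept when both components accept.
9 states suffice.
        0   1  
>  s0   s1  s2 
   s1   s1  s3 
   s2   s4  s5 
   s3   s3  s6 
   s4   s4  s6 
   s5   s7  s0 
 * s6   s6  s8 
   s7   s7  s8 
   s8   s8  s3 
(> = start, * = accepting)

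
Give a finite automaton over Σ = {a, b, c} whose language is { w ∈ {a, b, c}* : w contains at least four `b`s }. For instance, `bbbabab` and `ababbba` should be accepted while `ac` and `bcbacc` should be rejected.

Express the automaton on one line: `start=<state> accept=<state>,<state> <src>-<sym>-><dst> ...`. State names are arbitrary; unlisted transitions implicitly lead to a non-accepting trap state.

start=q0 accept=q4,q5 q0-a->q0 q0-b->q1 q0-c->q0 q1-a->q1 q1-b->q2 q1-c->q1 q2-a->q2 q2-b->q3 q2-c->q2 q3-a->q3 q3-b->q4 q3-c->q3 q4-a->q4 q4-b->q5 q4-c->q4 q5-a->q5 q5-b->q5 q5-c->q5

Only the number of `b`s matters, and only up to 5. Make a chain q0 → q1 → q2 → q3 → q4 → q5 advanced by each `b` (with q5 absorbing); every other symbol self-loops. The accepting set is {q4, q5}.
With 6 states:
        a   b   c  
>  q0   q0  q1  q0 
   q1   q1  q2  q1 
   q2   q2  q3  q2 
   q3   q3  q4  q3 
 * q4   q4  q5  q4 
 * q5   q5  q5  q5 
(> = start, * = accepting)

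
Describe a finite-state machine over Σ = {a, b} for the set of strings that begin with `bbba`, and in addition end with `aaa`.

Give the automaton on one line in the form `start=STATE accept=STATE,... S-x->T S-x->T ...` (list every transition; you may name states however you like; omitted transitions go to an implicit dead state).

Build one automaton per condition and run them in lockstep. One (6 states) tracks whether the input so far still matches the prefix `bbba`; the other (4 states) tracks how much of the suffix `aaa` has currently been matched. Each combined state is a pair, one component from each; accept when both components accept.
A 12-state machine:
          a    b  
>  q0     q1   q2 
   q1     q3   q4 
   q2     q1   q5 
   q3     q6   q4 
   q4     q1   q4 
   q5     q1   q7 
   q6     q6   q4 
   q7     q8   q4 
   q8     q9  q10 
   q9    q11  q10 
   q10    q8  q10 
 * q11   q11  q10 
(> = start, * = accepting)

start=q0 accept=q11 q0-a->q1 q0-b->q2 q1-a->q3 q1-b->q4 q2-a->q1 q2-b->q5 q3-a->q6 q3-b->q4 q4-a->q1 q4-b->q4 q5-a->q1 q5-b->q7 q6-a->q6 q6-b->q4 q7-a->q8 q7-b->q4 q8-a->q9 q8-b->q10 q9-a->q11 q9-b->q10 q10-a->q8 q10-b->q10 q11-a->q11 q11-b->q10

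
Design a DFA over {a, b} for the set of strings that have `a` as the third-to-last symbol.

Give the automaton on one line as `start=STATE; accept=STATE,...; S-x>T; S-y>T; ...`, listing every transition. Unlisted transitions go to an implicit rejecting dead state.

start=s0; accept=s7,s8,s9,s10; s0-a>s1; s0-b>s2; s1-a>s3; s1-b>s4; s2-a>s5; s2-b>s6; s3-a>s7; s3-b>s8; s4-a>s9; s4-b>s10; s5-a>s11; s5-b>s12; s6-a>s13; s6-b>s14; s7-a>s7; s7-b>s8; s8-a>s9; s8-b>s10; s9-a>s11; s9-b>s12; s10-a>s13; s10-b>s14; s11-a>s7; s11-b>s8; s12-a>s9; s12-b>s10; s13-a>s11; s13-b>s12; s14-a>s13; s14-b>s14

Because acceptance depends on a position counted from the end, the machine has to buffer the most recent 3 symbols. Make each state the string of the last up-to-3 symbols read; on input `x` shift the window left and append `x`. Accept when the buffered window has length 3 and begins with `a`.
A 15-state machine:
          a    b  
>  s0     s1   s2 
   s1     s3   s4 
   s2     s5   s6 
   s3     s7   s8 
   s4     s9  s10 
   s5    s11  s12 
   s6    s13  s14 
 * s7     s7   s8 
 * s8     s9  s10 
 * s9    s11  s12 
 * s10   s13  s14 
   s11    s7   s8 
   s12    s9  s10 
   s13   s11  s12 
   s14   s13  s14 
(> = start, * = accepting)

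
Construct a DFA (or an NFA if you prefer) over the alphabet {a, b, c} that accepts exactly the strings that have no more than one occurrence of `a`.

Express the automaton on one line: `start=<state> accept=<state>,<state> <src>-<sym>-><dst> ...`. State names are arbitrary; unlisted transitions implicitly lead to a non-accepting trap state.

start=s0 accept=s0,s1 s0-a->s1 s0-b->s0 s0-c->s0 s1-a->s2 s1-b->s1 s1-c->s1 s2-a->s2 s2-b->s2 s2-c->s2

Only the number of `a`s matters, and only up to 2. Make a chain s0 → s1 → s2 advanced by each `a` (with s2 absorbing); every other symbol self-loops. The accepting set is {s0, s1}.
3 states suffice.
        a   b   c  
>* s0   s1  s0  s0 
 * s1   s2  s1  s1 
   s2   s2  s2  s2 
(> = start, * = accepting)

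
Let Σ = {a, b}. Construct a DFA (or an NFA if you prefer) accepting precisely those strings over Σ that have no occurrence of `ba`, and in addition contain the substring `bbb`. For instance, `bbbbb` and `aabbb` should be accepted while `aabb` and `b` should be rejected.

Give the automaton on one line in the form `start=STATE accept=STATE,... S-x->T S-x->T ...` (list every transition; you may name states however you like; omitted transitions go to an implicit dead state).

Run two small machines in parallel and take their product. The first has 3 states tracking partial matches of the forbidden pattern `ba`; the second has 4 states tracking whether and how much of `bbb` has been seen. A product state is a pair (one from each), accepting exactly when both do.
8 states suffice.
        a   b  
>  q0   q0  q1 
   q1   q2  q3 
   q2   q2  q4 
   q3   q2  q5 
   q4   q2  q6 
 * q5   q7  q5 
   q6   q2  q7 
   q7   q7  q7 
(> = start, * = accepting)

start=q0 accept=q5 q0-a->q0 q0-b->q1 q1-a->q2 q1-b->q3 q2-a->q2 q2-b->q4 q3-a->q2 q3-b->q5 q4-a->q2 q4-b->q6 q5-a->q7 q5-b->q5 q6-a->q2 q6-b->q7 q7-a->q7 q7-b->q7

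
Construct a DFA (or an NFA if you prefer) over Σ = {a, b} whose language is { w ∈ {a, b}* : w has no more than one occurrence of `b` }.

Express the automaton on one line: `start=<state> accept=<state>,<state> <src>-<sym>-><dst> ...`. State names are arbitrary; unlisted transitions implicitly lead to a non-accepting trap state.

Count `b`s, saturating at 2: state S0 means no `b` yet, S1 means one `b` seen, S2 means more than one. Each `b` increments (capped at S2); other symbols loop. Accept from {S0, S1}.
A 3-state machine:
        a   b  
>* S0   S0  S1 
 * S1   S1  S2 
   S2   S2  S2 
(> = start, * = accepting)

start=S0 accept=S0,S1 S0-a->S0 S0-b->S1 S1-a->S1 S1-b->S2 S2-a->S2 S2-b->S2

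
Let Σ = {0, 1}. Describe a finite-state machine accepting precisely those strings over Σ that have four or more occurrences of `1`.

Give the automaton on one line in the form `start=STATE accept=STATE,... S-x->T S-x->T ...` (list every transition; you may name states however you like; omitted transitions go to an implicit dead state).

start=q0 accept=q4,q5 q0-0->q0 q0-1->q1 q1-0->q1 q1-1->q2 q2-0->q2 q2-1->q3 q3-0->q3 q3-1->q4 q4-0->q4 q4-1->q5 q5-0->q5 q5-1->q5

Count `1`s, saturating at 5: states q0 through q4 mean 0 through 4 `1`s seen; q5 means more than 4. Each `1` increments (capped at q5); other symbols loop. Accept from {q4, q5}.
        0   1  
>  q0   q0  q1 
   q1   q1  q2 
   q2   q2  q3 
   q3   q3  q4 
 * q4   q4  q5 
 * q5   q5  q5 
(> = start, * = accepting)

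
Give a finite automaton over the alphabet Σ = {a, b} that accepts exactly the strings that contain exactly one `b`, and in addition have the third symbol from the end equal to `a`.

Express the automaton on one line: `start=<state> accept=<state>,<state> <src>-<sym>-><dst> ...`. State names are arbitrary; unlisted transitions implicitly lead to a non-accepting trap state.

Handle the two conditions separately and then intersect. One (3 states) tracks the count of `b`s, saturating at 2; the other (15 states) tracks the last 3 symbols read. Each combined state is a pair, one component from each; accept when both components accept.
With 20 states:
          a    b  
>  s0     s1   s2 
   s1     s3   s4 
   s2     s5   s6 
   s3     s7   s8 
   s4     s9  s10 
   s5    s11  s12 
   s6    s13  s14 
   s7     s7   s8 
 * s8     s9  s10 
 * s9    s11  s12 
   s10   s13  s14 
   s11   s15  s16 
   s12   s17  s10 
   s13   s18  s12 
   s14   s13  s14 
 * s15   s15  s16 
   s16   s17  s10 
   s17   s18  s12 
   s18   s19  s16 
   s19   s19  s16 
(> = start, * = accepting)

start=s0 accept=s8,s9,s15 s0-a->s1 s0-b->s2 s1-a->s3 s1-b->s4 s2-a->s5 s2-b->s6 s3-a->s7 s3-b->s8 s4-a->s9 s4-b->s10 s5-a->s11 s5-b->s12 s6-a->s13 s6-b->s14 s7-a->s7 s7-b->s8 s8-a->s9 s8-b->s10 s9-a->s11 s9-b->s12 s10-a->s13 s10-b->s14 s11-a->s15 s11-b->s16 s12-a->s17 s12-b->s10 s13-a->s18 s13-b->s12 s14-a->s13 s14-b->s14 s15-a->s15 s15-b->s16 s16-a->s17 s16-b->s10 s17-a->s18 s17-b->s12 s18-a->s19 s18-b->s16 s19-a->s19 s19-b->s16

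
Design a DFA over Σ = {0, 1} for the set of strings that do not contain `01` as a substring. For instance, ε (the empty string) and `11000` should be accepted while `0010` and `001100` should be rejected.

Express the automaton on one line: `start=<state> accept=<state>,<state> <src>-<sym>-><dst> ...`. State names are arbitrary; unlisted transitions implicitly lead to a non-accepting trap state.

This is the complement of 'contains `01`'. Use the same substring-matching states — S0 through S2 holding how much of `01` has just been matched — but flip the accepting set: everything except the trap S2 accepts.
With 3 states:
        0   1  
>* S0   S1  S0 
 * S1   S1  S2 
   S2   S2  S2 
(> = start, * = accepting)

start=S0 accept=S0,S1 S0-0->S1 S0-1->S0 S1-0->S1 S1-1->S2 S2-0->S2 S2-1->S2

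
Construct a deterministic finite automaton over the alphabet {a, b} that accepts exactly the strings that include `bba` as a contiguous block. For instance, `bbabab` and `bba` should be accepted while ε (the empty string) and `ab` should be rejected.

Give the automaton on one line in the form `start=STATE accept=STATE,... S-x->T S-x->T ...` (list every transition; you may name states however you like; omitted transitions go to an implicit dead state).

start=s0 accept=s3 s0-a->s0 s0-b->s1 s1-a->s0 s1-b->s2 s2-a->s3 s2-b->s2 s3-a->s3 s3-b->s3

Track how much of `bba` has been matched so far: state s0 is no progress, s3 is the absorbing accept state reached once `bba` has occurred. Intermediate states record partial matches; on a mismatch, fall back to the longest reusable overlap.
With 4 states:
        a   b  
>  s0   s0  s1 
   s1   s0  s2 
   s2   s3  s2 
 * s3   s3  s3 
(> = start, * = accepting)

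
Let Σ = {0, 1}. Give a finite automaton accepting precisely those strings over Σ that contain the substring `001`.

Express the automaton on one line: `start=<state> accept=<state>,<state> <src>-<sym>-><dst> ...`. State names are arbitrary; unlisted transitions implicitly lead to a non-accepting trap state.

States s0..s2 record the length of the longest prefix of `001` that matches the current input suffix. Reaching s3 means `001` has been seen, and we stay there forever. Accept from s3.
A 4-state machine:
        0   1  
>  s0   s1  s0 
   s1   s2  s0 
   s2   s2  s3 
 * s3   s3  s3 
(> = start, * = accepting)

start=s0 accept=s3 s0-0->s1 s0-1->s0 s1-0->s2 s1-1->s0 s2-0->s2 s2-1->s3 s3-0->s3 s3-1->s3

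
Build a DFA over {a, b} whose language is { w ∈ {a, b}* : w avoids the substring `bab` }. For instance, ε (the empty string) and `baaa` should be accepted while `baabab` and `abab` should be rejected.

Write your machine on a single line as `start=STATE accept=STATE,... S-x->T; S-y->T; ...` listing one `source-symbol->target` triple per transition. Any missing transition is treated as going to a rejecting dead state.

Track partial matches of the forbidden pattern `bab`. State S3 is a dead state reached once `bab` has occurred; every other state accepts. S0 means no part of `bab` is currently matched.
A 4-state machine:
        a   b  
>* S0   S0  S1 
 * S1   S2  S1 
 * S2   S0  S3 
   S3   S3  S3 
(> = start, * = accepting)

start=S0; accept=S0,S1,S2; S0-a->S0; S0-b->S1; S1-a->S2; S1-b->S1; S2-a->S0; S2-b->S3; S3-a->S3; S3-b->S3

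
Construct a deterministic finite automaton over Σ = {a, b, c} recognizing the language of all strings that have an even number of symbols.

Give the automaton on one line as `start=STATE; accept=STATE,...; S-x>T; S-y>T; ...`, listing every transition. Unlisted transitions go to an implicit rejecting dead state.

Count input length modulo 2: every symbol advances one step around the cycle s0 → s1 → s0. Accept at s0.
        a   b   c  
>* s0   s1  s1  s1 
   s1   s0  s0  s0 
(> = start, * = accepting)

start=s0; accept=s0; s0-a>s1; s0-b>s1; s0-c>s1; s1-a>s0; s1-b>s0; s1-c>s0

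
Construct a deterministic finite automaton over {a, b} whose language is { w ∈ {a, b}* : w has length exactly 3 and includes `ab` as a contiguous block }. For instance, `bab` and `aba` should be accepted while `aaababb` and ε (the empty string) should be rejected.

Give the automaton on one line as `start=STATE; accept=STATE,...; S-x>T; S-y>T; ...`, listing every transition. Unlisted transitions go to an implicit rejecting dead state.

start=q0; accept=q7; q0-a>q1; q0-b>q2; q1-a>q3; q1-b>q4; q2-a>q3; q2-b>q5; q3-a>q6; q3-b>q7; q4-a>q7; q4-b>q7; q5-a>q6; q5-b>q8; q6-a>q9; q6-b>q10; q7-a>q10; q7-b>q10; q8-a>q9; q8-b>q11; q9-a>q9; q9-b>q10; q10-a>q10; q10-b>q10; q11-a>q9; q11-b>q11

Run two small machines in parallel and take their product. One (5 states) tracks the input length, saturating at 4; the other (3 states) tracks whether and how much of `ab` has been seen. Each combined state is a pair, one component from each; accept when both components accept.
12 states suffice.
          a    b  
>  q0     q1   q2 
   q1     q3   q4 
   q2     q3   q5 
   q3     q6   q7 
   q4     q7   q7 
   q5     q6   q8 
   q6     q9  q10 
 * q7    q10  q10 
   q8     q9  q11 
   q9     q9  q10 
   q10   q10  q10 
   q11    q9  q11 
(> = start, * = accepting)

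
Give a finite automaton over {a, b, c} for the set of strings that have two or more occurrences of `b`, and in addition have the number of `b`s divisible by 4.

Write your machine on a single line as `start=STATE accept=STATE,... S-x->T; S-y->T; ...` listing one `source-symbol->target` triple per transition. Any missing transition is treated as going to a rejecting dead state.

start=q0; accept=q4; q0-a->q0; q0-b->q1; q0-c->q0; q1-a->q1; q1-b->q2; q1-c->q1; q2-a->q2; q2-b->q3; q2-c->q2; q3-a->q3; q3-b->q4; q3-c->q3; q4-a->q4; q4-b->q5; q4-c->q4; q5-a->q5; q5-b->q6; q5-c->q5; q6-a->q6; q6-b->q3; q6-c->q6

Build one automaton per condition and run them in lockstep. One (4 states) tracks the count of `b`s, saturating at 3; the other (4 states) tracks the count of `b`s modulo 4. Each combined state is a pair, one component from each; accept when both components accept.
A 7-state machine:
        a   b   c  
>  q0   q0  q1  q0 
   q1   q1  q2  q1 
   q2   q2  q3  q2 
   q3   q3  q4  q3 
 * q4   q4  q5  q4 
   q5   q5  q6  q5 
   q6   q6  q3  q6 
(> = start, * = accepting)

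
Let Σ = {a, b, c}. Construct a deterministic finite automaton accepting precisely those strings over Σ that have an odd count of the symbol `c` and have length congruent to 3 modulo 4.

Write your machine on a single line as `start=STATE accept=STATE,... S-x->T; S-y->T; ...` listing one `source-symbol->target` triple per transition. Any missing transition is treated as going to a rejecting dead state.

start=q0; accept=q6; q0-a->q1; q0-b->q1; q0-c->q2; q1-a->q3; q1-b->q3; q1-c->q4; q2-a->q4; q2-b->q4; q2-c->q3; q3-a->q5; q3-b->q5; q3-c->q6; q4-a->q6; q4-b->q6; q4-c->q5; q5-a->q0; q5-b->q0; q5-c->q7; q6-a->q7; q6-b->q7; q6-c->q0; q7-a->q2; q7-b->q2; q7-c->q1

Handle the two conditions separately and then intersect. The first has 2 states tracking the count of `c`s modulo 2; the second has 4 states tracking the input length modulo 4. A product state is a pair (one from each), accepting exactly when both do.
        a   b   c  
>  q0   q1  q1  q2 
   q1   q3  q3  q4 
   q2   q4  q4  q3 
   q3   q5  q5  q6 
   q4   q6  q6  q5 
   q5   q0  q0  q7 
 * q6   q7  q7  q0 
   q7   q2  q2  q1 
(> = start, * = accepting)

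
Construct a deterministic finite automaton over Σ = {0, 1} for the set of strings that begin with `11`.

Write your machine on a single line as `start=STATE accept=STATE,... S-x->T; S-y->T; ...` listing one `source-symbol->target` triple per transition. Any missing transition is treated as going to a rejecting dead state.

start=A; accept=C; A-0->D; A-1->B; B-0->D; B-1->C; C-0->C; C-1->C; D-0->D; D-1->D

Walk along `11` while the input agrees: from A take `1` to B, and so on. Any deviation drops to the rejecting sink D. Once C is reached the prefix is confirmed and every continuation is accepted.
       0  1 
>  A   D  B 
   B   D  C 
 * C   C  C 
   D   D  D 
(> = start, * = accepting)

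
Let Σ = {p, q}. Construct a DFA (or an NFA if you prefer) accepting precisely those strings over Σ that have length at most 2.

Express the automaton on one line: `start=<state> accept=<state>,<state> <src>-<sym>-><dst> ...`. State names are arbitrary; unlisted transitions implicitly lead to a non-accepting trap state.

start=s0 accept=s0,s1,s2 s0-p->s1 s0-q->s1 s1-p->s2 s1-q->s2 s2-p->s3 s2-q->s3 s3-p->s3 s3-q->s3

Count input length up to 3: every symbol moves from s0 toward s3, which means 'more than 2' and absorbs. Accept from {s0, s1, s2}.
With 4 states:
        p   q  
>* s0   s1  s1 
 * s1   s2  s2 
 * s2   s3  s3 
   s3   s3  s3 
(> = start, * = accepting)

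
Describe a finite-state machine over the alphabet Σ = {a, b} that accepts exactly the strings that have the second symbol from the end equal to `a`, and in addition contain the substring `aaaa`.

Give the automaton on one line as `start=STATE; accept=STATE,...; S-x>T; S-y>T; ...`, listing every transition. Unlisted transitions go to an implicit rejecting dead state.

start=S0; accept=S4,S5; S0-a>S1; S0-b>S0; S1-a>S2; S1-b>S0; S2-a>S3; S2-b>S0; S3-a>S4; S3-b>S0; S4-a>S4; S4-b>S5; S5-a>S6; S5-b>S7; S6-a>S4; S6-b>S5; S7-a>S6; S7-b>S7

Build one automaton per condition and run them in lockstep. The first has 7 states tracking the last 2 symbols read; the second has 5 states tracking whether and how much of `aaaa` has been seen. A product state is a pair (one from each), accepting exactly when both do. Minimizing collapses redundant product states.
8 states suffice.
        a   b  
>  S0   S1  S0 
   S1   S2  S0 
   S2   S3  S0 
   S3   S4  S0 
 * S4   S4  S5 
 * S5   S6  S7 
   S6   S4  S5 
   S7   S6  S7 
(> = start, * = accepting)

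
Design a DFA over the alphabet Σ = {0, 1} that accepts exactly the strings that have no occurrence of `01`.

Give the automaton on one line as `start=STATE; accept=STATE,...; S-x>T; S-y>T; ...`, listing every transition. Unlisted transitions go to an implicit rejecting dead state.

This is the complement of 'contains `01`'. Use the same substring-matching states — A through C holding how much of `01` has just been matched — but flip the accepting set: everything except the trap C accepts.
A 3-state machine:
       0  1 
>* A   B  A 
 * B   B  C 
   C   C  C 
(> = start, * = accepting)

start=A; accept=A,B; A-0>B; A-1>A; B-0>B; B-1>C; C-0>C; C-1>C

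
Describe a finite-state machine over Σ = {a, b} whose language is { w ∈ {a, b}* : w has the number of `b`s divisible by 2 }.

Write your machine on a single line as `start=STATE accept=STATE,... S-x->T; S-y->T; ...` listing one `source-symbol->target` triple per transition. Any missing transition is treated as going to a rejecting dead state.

start=q0; accept=q0; q0-a->q0; q0-b->q1; q1-a->q1; q1-b->q0

The only thing that matters is how many `b`s have appeared, reduced mod 2. Use one state per residue: q0 for 0, …, q1 for 1. Reading `b` moves to the next residue; anything else stays put. q0 is accepting.
        a   b  
>* q0   q0  q1 
   q1   q1  q0 
(> = start, * = accepting)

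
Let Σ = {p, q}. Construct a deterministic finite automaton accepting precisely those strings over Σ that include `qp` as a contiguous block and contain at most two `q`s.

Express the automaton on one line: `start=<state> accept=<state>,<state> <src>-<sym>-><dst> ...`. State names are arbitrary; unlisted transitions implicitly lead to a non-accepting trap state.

Build one automaton per condition and run them in lockstep. One (3 states) tracks whether and how much of `qp` has been seen; the other (4 states) tracks the count of `q`s, saturating at 3. Each combined state is a pair, one component from each; accept when both components accept. Minimizing collapses redundant product states.
A 6-state machine:
       p  q 
>  A   A  B 
   B   C  D 
 * C   C  E 
   D   E  F 
 * E   E  F 
   F   F  F 
(> = start, * = accepting)

start=A accept=C,E A-p->A A-q->B B-p->C B-q->D C-p->C C-q->E D-p->E D-q->F E-p->E E-q->F F-p->F F-q->F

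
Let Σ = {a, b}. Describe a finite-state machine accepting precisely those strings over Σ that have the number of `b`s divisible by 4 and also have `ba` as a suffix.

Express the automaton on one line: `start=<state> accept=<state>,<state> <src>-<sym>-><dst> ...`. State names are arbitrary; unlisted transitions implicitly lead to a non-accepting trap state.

start=S0 accept=S11 S0-a->S0 S0-b->S1 S1-a->S2 S1-b->S3 S2-a->S4 S2-b->S3 S3-a->S5 S3-b->S6 S4-a->S4 S4-b->S3 S5-a->S7 S5-b->S6 S6-a->S8 S6-b->S9 S7-a->S7 S7-b->S6 S8-a->S10 S8-b->S9 S9-a->S11 S9-b->S1 S10-a->S10 S10-b->S9 S11-a->S0 S11-b->S1

Build one automaton per condition and run them in lockstep. The first has 4 states tracking the count of `b`s modulo 4; the second has 3 states tracking how much of the suffix `ba` has currently been matched. A product state is a pair (one from each), accepting exactly when both do.
12 states suffice.
          a    b  
>  S0     S0   S1 
   S1     S2   S3 
   S2     S4   S3 
   S3     S5   S6 
   S4     S4   S3 
   S5     S7   S6 
   S6     S8   S9 
   S7     S7   S6 
   S8    S10   S9 
   S9    S11   S1 
   S10   S10   S9 
 * S11    S0   S1 
(> = start, * = accepting)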